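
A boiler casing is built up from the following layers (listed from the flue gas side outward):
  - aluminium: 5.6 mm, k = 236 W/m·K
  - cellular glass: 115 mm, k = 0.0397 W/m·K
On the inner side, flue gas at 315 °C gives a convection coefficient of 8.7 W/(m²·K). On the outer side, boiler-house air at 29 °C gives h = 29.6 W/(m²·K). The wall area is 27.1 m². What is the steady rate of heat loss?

Q ≈ 2540 W

Thermal resistances in series:
R_inner film = 1/(h_i·A) = 1/(8.7×27.1) = 0.004241 K/W
R_aluminium = L/(kA) = 0.0056/(236×27.1) = 8.756×10^-7 K/W
R_cellular glass = L/(kA) = 0.115/(0.0397×27.1) = 0.1069 K/W
R_outer film = 1/(h_o·A) = 1/(29.6×27.1) = 0.001247 K/W
R_total = 0.1124 K/W
Q = ΔT / R_total = 286 / 0.1124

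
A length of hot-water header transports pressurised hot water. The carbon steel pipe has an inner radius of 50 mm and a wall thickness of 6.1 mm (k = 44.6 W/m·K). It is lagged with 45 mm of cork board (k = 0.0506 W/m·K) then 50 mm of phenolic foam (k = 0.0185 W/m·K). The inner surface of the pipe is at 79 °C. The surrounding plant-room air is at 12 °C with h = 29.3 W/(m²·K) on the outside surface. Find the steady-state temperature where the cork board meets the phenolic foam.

Treating each annulus and film as a series resistance:
R_carbon steel pipe wall = ln(56.1/50)/(2π×44.6×1) = 4.108×10^-4 K/W
R_cork board = ln(101.1/56.1)/(2π×0.0506×1) = 1.853 K/W
R_phenolic foam = ln(151.1/101.1)/(2π×0.0185×1) = 3.457 K/W
R_outer film = 1/(h_o·2πr_oL) = 1/(29.3×2π×0.1511×1) = 0.03595 K/W
R_total = 5.346 K/W
Q = ΔT/R_total = 67/5.346
Q = 12.5 W/m
T_interface = T_inner − Q·ΣR(inner→interface) = 79 − 12.5×1.853

T ≈ 55.8 °C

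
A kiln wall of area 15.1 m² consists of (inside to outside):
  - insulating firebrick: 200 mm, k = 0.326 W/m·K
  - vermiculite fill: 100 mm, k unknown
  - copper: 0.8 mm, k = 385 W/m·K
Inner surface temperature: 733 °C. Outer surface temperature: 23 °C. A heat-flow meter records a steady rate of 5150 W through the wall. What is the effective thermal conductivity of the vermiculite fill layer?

Treating each layer as a thermal resistance in series:
R_insulating firebrick = L/(kA) = 0.2/(0.326×15.1) = 0.04063 K/W
R_copper = L/(kA) = 0.0008/(385×15.1) = 1.376×10^-7 K/W
Sum of known resistances R_other = 0.04063 K/W
Total R = ΔT/Q = 710/5150 = 0.1379 K/W
R_vermiculite fill = R_total − R_other = 0.09724 K/W
k = L/(R·A) = 0.1/(0.09724×15.1)

k ≈ 0.0681 W/(m·K)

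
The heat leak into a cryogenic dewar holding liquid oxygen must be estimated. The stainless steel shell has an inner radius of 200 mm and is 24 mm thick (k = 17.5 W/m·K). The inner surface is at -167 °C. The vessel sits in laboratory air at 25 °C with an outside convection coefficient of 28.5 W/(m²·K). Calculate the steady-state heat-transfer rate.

Spherical conduction: R = (1/r_in − 1/r_out)/(4πk) per layer; series-sum.
R_stainless steel shell = (1/0.2 − 1/0.224)/(4π×17.5) = 0.002436 K/W
R_outer film = 1/(h·4πr_o²) = 1/(28.5×4π×0.224²) = 0.05565 K/W
R_total = 0.05808 K/W
Q = ΔT/R_total = 192/0.05808

Q ≈ 3310 W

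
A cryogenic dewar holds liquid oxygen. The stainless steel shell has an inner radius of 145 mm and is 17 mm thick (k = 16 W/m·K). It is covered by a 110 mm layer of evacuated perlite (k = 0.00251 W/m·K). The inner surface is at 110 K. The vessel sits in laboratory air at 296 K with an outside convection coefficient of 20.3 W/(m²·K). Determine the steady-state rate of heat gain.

Q ≈ 2.35 W

Spherical conduction: R = (1/r_in − 1/r_out)/(4πk) per layer; series-sum.
R_stainless steel shell = (1/0.145 − 1/0.162)/(4π×16) = 0.003599 K/W
R_evacuated perlite = (1/0.162 − 1/0.272)/(4π×0.00251) = 79.15 K/W
R_outer film = 1/(h·4πr_o²) = 1/(20.3×4π×0.272²) = 0.05299 K/W
R_total = 79.2 K/W
Q = ΔT/R_total = 186/79.2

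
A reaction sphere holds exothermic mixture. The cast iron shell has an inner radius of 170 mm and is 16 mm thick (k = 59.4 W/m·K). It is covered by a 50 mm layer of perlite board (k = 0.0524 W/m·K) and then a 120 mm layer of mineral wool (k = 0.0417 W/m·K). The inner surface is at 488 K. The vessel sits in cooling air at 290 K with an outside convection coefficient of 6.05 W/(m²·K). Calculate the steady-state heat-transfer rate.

Q ≈ 43.4 W

Radial (spherical) resistances in series:
R_cast iron shell = (1/0.17 − 1/0.186)/(4π×59.4) = 6.779×10^-4 K/W
R_perlite board = (1/0.186 − 1/0.236)/(4π×0.0524) = 1.73 K/W
R_mineral wool = (1/0.236 − 1/0.356)/(4π×0.0417) = 2.726 K/W
R_outer film = 1/(h·4πr_o²) = 1/(6.05×4π×0.356²) = 0.1038 K/W
R_total = 4.56 K/W
Q = ΔT/R_total = 198/4.56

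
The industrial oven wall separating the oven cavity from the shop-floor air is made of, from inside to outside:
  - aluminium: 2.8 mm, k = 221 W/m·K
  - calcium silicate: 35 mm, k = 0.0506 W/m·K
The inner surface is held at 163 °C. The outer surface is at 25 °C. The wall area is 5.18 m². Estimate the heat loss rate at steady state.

Q ≈ 1030 W

Thermal resistances in series:
R_aluminium = L/(kA) = 0.0028/(221×5.18) = 2.446×10^-6 K/W
R_calcium silicate = L/(kA) = 0.035/(0.0506×5.18) = 0.1335 K/W
R_total = 0.1335 K/W
Q = ΔT / R_total = 138 / 0.1335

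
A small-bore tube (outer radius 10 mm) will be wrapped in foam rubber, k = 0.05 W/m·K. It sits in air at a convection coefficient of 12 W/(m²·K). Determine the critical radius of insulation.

r_cr ≈ 4.17 mm

For a cylinder r_cr = k/h = 0.05/12
r_cr = 4.17 mm; since the bare radius (10 mm) is above r_cr, any added insulation will reduce heat loss.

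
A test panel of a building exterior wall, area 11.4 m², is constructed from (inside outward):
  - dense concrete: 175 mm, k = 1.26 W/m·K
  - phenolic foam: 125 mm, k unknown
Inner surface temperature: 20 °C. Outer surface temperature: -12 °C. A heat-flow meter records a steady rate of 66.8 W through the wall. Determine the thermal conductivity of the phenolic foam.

k ≈ 0.0235 W/(m·K)

Model the wall as resistances in series:
R_dense concrete = L/(kA) = 0.175/(1.26×11.4) = 0.01218 K/W
Sum of known resistances R_other = 0.01218 K/W
Total R = ΔT/Q = 32/66.8 = 0.479 K/W
R_phenolic foam = R_total − R_other = 0.4669 K/W
k = L/(R·A) = 0.125/(0.4669×11.4)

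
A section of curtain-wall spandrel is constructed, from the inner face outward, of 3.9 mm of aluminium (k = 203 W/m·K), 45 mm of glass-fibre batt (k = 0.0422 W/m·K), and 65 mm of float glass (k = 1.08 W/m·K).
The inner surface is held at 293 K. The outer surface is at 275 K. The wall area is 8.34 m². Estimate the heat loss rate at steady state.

Series thermal resistances:
R_aluminium = L/(kA) = 0.0039/(203×8.34) = 2.304×10^-6 K/W
R_glass-fibre batt = L/(kA) = 0.045/(0.0422×8.34) = 0.1279 K/W
R_float glass = L/(kA) = 0.065/(1.08×8.34) = 0.007216 K/W
R_total = 0.1351 K/W
Q = ΔT / R_total = 18 / 0.1351

Q ≈ 133 W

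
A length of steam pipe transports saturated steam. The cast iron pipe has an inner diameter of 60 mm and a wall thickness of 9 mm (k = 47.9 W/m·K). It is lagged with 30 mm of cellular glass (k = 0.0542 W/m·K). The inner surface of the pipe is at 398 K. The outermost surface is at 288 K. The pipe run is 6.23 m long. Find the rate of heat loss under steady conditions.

Q ≈ 409 W

Radial resistances (cylindrical: R_cond = ln(r_o/r_i)/(2πkL), R_conv = 1/(h·2πrL)):
R_cast iron pipe wall = ln(39/30)/(2π×47.9×6.23) = 1.399×10^-4 K/W
R_cellular glass = ln(69/39)/(2π×0.0542×6.23) = 0.2689 K/W
R_total = 0.2691 K/W
Q = ΔT/R_total = 110/0.2691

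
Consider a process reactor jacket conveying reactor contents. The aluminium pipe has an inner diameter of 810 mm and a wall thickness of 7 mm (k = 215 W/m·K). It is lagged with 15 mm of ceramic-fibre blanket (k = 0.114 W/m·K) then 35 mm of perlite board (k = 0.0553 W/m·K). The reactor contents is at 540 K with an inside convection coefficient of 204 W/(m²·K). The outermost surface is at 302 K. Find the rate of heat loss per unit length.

q′ ≈ 854 W/m

Radial resistances (cylindrical: R_cond = ln(r_o/r_i)/(2πkL), R_conv = 1/(h·2πrL)):
R_inner film = 1/(h_i·2πr₁L) = 1/(204×2π×0.405×1) = 0.001926 K/W
R_aluminium pipe wall = ln(412/405)/(2π×215×1) = 1.269×10^-5 K/W
R_ceramic-fibre blanket = ln(427/412)/(2π×0.114×1) = 0.04993 K/W
R_perlite board = ln(462/427)/(2π×0.0553×1) = 0.2267 K/W
R_total = 0.2786 K/W
Q = ΔT/R_total = 238/0.2786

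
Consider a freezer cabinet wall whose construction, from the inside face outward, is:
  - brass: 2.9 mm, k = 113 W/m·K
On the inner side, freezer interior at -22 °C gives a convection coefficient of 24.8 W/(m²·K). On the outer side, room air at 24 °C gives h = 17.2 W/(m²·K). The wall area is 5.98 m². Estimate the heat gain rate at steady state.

Series thermal resistances:
R_inner film = 1/(h_i·A) = 1/(24.8×5.98) = 0.006743 K/W
R_brass = L/(kA) = 0.0029/(113×5.98) = 4.292×10^-6 K/W
R_outer film = 1/(h_o·A) = 1/(17.2×5.98) = 0.009722 K/W
R_total = 0.01647 K/W
Q = ΔT / R_total = 46 / 0.01647

Q ≈ 2790 W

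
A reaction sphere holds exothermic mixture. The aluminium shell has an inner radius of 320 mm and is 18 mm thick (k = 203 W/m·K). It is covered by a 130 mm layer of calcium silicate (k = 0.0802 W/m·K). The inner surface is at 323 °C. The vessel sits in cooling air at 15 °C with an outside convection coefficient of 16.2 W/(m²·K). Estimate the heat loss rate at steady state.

Spherical conduction: R = (1/r_in − 1/r_out)/(4πk) per layer; series-sum.
R_aluminium shell = (1/0.32 − 1/0.338)/(4π×203) = 6.524×10^-5 K/W
R_calcium silicate = (1/0.338 − 1/0.468)/(4π×0.0802) = 0.8154 K/W
R_outer film = 1/(h·4πr_o²) = 1/(16.2×4π×0.468²) = 0.02243 K/W
R_total = 0.8379 K/W
Q = ΔT/R_total = 308/0.8379

Q ≈ 368 W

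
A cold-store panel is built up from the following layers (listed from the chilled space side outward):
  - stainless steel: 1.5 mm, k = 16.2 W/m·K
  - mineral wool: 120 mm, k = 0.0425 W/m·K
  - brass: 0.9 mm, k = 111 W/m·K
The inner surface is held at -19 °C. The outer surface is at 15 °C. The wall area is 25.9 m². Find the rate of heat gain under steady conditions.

Q ≈ 312 W

Model the wall as resistances in series:
R_stainless steel = L/(kA) = 0.0015/(16.2×25.9) = 3.575×10^-6 K/W
R_mineral wool = L/(kA) = 0.12/(0.0425×25.9) = 0.109 K/W
R_brass = L/(kA) = 0.0009/(111×25.9) = 3.131×10^-7 K/W
R_total = 0.109 K/W
Q = ΔT / R_total = 34 / 0.109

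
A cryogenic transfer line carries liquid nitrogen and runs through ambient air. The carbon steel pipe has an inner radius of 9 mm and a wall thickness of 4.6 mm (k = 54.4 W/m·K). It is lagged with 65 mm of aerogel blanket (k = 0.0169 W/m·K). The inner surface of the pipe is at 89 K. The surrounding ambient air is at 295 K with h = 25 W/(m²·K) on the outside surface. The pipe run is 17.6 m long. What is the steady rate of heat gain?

Cylindrical conduction, so R = ln(r₂/r₁)/(2πkL) per layer, in series:
R_carbon steel pipe wall = ln(13.6/9)/(2π×54.4×17.6) = 6.863×10^-5 K/W
R_aerogel blanket = ln(78.6/13.6)/(2π×0.0169×17.6) = 0.9387 K/W
R_outer film = 1/(h_o·2πr_oL) = 1/(25×2π×0.0786×17.6) = 0.004602 K/W
R_total = 0.9434 K/W
Q = ΔT/R_total = 206/0.9434

Q ≈ 218 W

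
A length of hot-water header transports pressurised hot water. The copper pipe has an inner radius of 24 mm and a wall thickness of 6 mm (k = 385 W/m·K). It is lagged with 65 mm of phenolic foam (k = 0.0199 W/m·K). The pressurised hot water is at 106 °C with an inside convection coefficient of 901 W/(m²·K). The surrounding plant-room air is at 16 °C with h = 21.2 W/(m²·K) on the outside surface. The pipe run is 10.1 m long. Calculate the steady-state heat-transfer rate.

Q ≈ 97.7 W

Per-layer cylindrical resistances, series-summed:
R_inner film = 1/(h_i·2πr₁L) = 1/(901×2π×0.024×10.1) = 7.287×10^-4 K/W
R_copper pipe wall = ln(30/24)/(2π×385×10.1) = 9.133×10^-6 K/W
R_phenolic foam = ln(95/30)/(2π×0.0199×10.1) = 0.9128 K/W
R_outer film = 1/(h_o·2πr_oL) = 1/(21.2×2π×0.095×10.1) = 0.007824 K/W
R_total = 0.9213 K/W
Q = ΔT/R_total = 90/0.9213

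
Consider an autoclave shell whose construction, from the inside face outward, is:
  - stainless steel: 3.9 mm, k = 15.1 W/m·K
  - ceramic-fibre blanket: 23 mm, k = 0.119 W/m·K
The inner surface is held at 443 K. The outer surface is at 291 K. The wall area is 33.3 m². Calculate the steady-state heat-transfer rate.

Q ≈ 26200 W

Model the wall as resistances in series:
R_stainless steel = L/(kA) = 0.0039/(15.1×33.3) = 7.756×10^-6 K/W
R_ceramic-fibre blanket = L/(kA) = 0.023/(0.119×33.3) = 0.005804 K/W
R_total = 0.005812 K/W
Q = ΔT / R_total = 152 / 0.005812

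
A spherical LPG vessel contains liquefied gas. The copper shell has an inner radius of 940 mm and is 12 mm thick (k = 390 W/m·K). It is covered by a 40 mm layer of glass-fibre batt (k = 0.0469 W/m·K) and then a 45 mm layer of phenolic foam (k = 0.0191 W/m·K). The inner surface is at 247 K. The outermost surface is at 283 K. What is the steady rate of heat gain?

Q ≈ 142 W

Radial (spherical) resistances in series:
R_copper shell = (1/0.94 − 1/0.952)/(4π×390) = 2.736×10^-6 K/W
R_glass-fibre batt = (1/0.952 − 1/0.992)/(4π×0.0469) = 0.07187 K/W
R_phenolic foam = (1/0.992 − 1/1.037)/(4π×0.0191) = 0.1823 K/W
R_total = 0.2541 K/W
Q = ΔT/R_total = 36/0.2541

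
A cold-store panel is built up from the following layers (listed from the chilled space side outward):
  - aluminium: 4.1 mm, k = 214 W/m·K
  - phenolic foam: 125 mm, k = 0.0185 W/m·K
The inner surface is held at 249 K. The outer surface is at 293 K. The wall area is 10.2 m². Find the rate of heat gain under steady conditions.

Thermal resistances in series:
R_aluminium = L/(kA) = 0.0041/(214×10.2) = 1.878×10^-6 K/W
R_phenolic foam = L/(kA) = 0.125/(0.0185×10.2) = 0.6624 K/W
R_total = 0.6624 K/W
Q = ΔT / R_total = 44 / 0.6624

Q ≈ 66.4 W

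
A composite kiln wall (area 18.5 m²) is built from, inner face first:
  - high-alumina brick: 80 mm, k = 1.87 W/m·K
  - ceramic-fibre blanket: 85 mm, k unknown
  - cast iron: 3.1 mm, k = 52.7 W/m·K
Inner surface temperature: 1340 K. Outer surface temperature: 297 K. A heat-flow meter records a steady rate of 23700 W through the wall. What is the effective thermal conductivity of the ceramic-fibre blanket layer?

Using the resistance-network approach (series):
R_high-alumina brick = L/(kA) = 0.08/(1.87×18.5) = 0.002312 K/W
R_cast iron = L/(kA) = 0.0031/(52.7×18.5) = 3.18×10^-6 K/W
Sum of known resistances R_other = 0.002316 K/W
Total R = ΔT/Q = 1043/23700 = 0.04401 K/W
R_ceramic-fibre blanket = R_total − R_other = 0.04169 K/W
k = L/(R·A) = 0.085/(0.04169×18.5)

k ≈ 0.11 W/(m·K)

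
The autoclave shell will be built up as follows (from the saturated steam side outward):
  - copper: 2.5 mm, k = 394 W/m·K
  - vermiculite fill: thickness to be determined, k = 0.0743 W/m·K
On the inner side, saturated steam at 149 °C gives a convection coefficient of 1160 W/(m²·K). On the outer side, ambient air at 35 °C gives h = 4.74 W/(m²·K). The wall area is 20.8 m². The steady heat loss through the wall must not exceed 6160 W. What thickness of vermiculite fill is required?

Treating each layer as a thermal resistance in series:
R_inner film = 1/(h_i·A) = 1/(1160×20.8) = 4.145×10^-5 K/W
R_copper = L/(kA) = 0.0025/(394×20.8) = 3.051×10^-7 K/W
R_outer film = 1/(h_o·A) = 1/(4.74×20.8) = 0.01014 K/W
Sum of the known resistances R_other = 0.01018 K/W
Required total resistance R_tot = ΔT/Q_allow = 114/6160 = 0.01851 K/W
R_vermiculite fill = R_tot − R_other = 0.008322 K/W
L = R·k·A = 0.008322×0.0743×20.8

L ≈ 12.9 mm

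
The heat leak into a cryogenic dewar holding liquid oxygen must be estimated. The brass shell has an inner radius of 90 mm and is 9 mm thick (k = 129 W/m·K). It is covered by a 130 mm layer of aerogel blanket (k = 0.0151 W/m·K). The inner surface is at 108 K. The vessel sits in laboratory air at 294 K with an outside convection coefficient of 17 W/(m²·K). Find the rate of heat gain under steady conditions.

Radial (spherical) resistances in series:
R_brass shell = (1/0.09 − 1/0.099)/(4π×129) = 6.231×10^-4 K/W
R_aerogel blanket = (1/0.099 − 1/0.229)/(4π×0.0151) = 30.22 K/W
R_outer film = 1/(h·4πr_o²) = 1/(17×4π×0.229²) = 0.08926 K/W
R_total = 30.31 K/W
Q = ΔT/R_total = 186/30.31

Q ≈ 6.14 W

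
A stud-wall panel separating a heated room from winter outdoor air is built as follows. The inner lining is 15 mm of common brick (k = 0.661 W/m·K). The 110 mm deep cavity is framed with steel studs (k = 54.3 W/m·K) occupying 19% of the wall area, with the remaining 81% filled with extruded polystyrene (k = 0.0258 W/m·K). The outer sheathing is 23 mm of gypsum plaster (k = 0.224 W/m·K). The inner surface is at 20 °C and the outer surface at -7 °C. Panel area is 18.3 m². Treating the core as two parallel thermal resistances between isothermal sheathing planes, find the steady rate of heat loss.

Sheathing layers in series; stud and cavity paths in parallel between them.
R_inner = 0.015/(0.661×18.3) = 0.00124 K/W
R_stud  = 0.11/(54.3×0.19×18.3) = 5.826×10^-4 K/W
R_cav   = 0.11/(0.0258×0.81×18.3) = 0.2876 K/W
1/R_core = 1/R_stud + 1/R_cav → R_core = 5.814×10^-4 K/W
R_outer = 0.023/(0.224×18.3) = 0.005611 K/W
R_total = 0.007432 K/W
Q = ΔT/R_total = 27/0.007432

Q ≈ 3630 W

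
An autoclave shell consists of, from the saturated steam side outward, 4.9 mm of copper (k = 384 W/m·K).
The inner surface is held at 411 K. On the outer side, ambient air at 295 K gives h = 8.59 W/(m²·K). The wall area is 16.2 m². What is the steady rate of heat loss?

Q ≈ 16100 W

Model the wall as resistances in series:
R_copper = L/(kA) = 0.0049/(384×16.2) = 7.877×10^-7 K/W
R_outer film = 1/(h_o·A) = 1/(8.59×16.2) = 0.007186 K/W
R_total = 0.007187 K/W
Q = ΔT / R_total = 116 / 0.007187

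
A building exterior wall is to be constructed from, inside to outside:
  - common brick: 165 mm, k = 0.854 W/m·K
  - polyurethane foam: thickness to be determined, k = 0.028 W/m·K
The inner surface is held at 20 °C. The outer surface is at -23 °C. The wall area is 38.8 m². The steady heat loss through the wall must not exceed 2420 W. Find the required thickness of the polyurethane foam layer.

L ≈ 13.9 mm

Treating each layer as a thermal resistance in series:
R_common brick = L/(kA) = 0.165/(0.854×38.8) = 0.00498 K/W
Sum of the known resistances R_other = 0.00498 K/W
Required total resistance R_tot = ΔT/Q_allow = 43/2420 = 0.01777 K/W
R_polyurethane foam = R_tot − R_other = 0.01279 K/W
L = R·k·A = 0.01279×0.028×38.8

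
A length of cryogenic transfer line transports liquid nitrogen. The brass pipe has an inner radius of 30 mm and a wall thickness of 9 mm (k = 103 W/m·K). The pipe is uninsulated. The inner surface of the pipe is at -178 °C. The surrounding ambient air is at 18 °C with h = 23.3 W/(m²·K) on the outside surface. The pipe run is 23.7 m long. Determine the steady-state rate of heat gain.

Q ≈ 26500 W

For a radial system each layer contributes R = ln(r_out/r_in)/(2πkL); films add R = 1/(hA).
R_brass pipe wall = ln(39/30)/(2π×103×23.7) = 1.711×10^-5 K/W
R_outer film = 1/(h_o·2πr_oL) = 1/(23.3×2π×0.039×23.7) = 0.00739 K/W
R_total = 0.007407 K/W
Q = ΔT/R_total = 196/0.007407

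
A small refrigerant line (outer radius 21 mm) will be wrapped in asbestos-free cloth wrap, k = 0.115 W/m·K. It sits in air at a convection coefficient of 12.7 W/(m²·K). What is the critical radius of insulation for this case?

For a cylinder r_cr = k/h = 0.115/12.7
r_cr = 9.06 mm; since the bare radius (21 mm) is above r_cr, any added insulation will reduce heat loss.

r_cr ≈ 9.06 mm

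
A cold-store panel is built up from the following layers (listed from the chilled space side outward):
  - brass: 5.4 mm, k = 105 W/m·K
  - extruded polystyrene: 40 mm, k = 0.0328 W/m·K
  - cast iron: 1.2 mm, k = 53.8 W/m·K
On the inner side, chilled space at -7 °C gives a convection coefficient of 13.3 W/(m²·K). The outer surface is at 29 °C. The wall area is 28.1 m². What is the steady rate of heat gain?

Series thermal resistances:
R_inner film = 1/(h_i·A) = 1/(13.3×28.1) = 0.002676 K/W
R_brass = L/(kA) = 0.0054/(105×28.1) = 1.83×10^-6 K/W
R_extruded polystyrene = L/(kA) = 0.04/(0.0328×28.1) = 0.0434 K/W
R_cast iron = L/(kA) = 0.0012/(53.8×28.1) = 7.938×10^-7 K/W
R_total = 0.04608 K/W
Q = ΔT / R_total = 36 / 0.04608

Q ≈ 781 W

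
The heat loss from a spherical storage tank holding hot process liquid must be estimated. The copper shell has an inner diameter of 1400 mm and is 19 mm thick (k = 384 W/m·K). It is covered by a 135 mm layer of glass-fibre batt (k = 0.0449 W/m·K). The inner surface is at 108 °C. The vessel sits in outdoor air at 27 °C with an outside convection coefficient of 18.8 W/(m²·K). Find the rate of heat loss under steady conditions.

Q ≈ 205 W

Radial (spherical) resistances in series:
R_copper shell = (1/0.7 − 1/0.719)/(4π×384) = 7.823×10^-6 K/W
R_glass-fibre batt = (1/0.719 − 1/0.854)/(4π×0.0449) = 0.3897 K/W
R_outer film = 1/(h·4πr_o²) = 1/(18.8×4π×0.854²) = 0.005804 K/W
R_total = 0.3955 K/W
Q = ΔT/R_total = 81/0.3955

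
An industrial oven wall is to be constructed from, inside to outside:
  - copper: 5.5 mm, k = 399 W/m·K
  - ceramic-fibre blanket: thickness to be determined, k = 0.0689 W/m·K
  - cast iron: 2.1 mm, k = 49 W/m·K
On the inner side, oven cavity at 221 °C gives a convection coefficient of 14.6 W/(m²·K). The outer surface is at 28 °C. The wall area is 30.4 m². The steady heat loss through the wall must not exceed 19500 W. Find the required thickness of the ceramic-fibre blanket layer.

Model the wall as resistances in series:
R_inner film = 1/(h_i·A) = 1/(14.6×30.4) = 0.002253 K/W
R_copper = L/(kA) = 0.0055/(399×30.4) = 4.534×10^-7 K/W
R_cast iron = L/(kA) = 0.0021/(49×30.4) = 1.41×10^-6 K/W
Sum of the known resistances R_other = 0.002255 K/W
Required total resistance R_tot = ΔT/Q_allow = 193/19500 = 0.009897 K/W
R_ceramic-fibre blanket = R_tot − R_other = 0.007643 K/W
L = R·k·A = 0.007643×0.0689×30.4

L ≈ 16 mm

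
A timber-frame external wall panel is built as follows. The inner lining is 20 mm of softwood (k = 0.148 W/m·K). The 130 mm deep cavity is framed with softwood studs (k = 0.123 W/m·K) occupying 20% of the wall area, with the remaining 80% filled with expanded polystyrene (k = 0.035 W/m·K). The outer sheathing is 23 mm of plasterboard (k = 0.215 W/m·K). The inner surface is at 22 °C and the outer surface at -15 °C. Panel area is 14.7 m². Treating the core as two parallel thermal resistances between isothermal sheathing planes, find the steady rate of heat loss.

Q ≈ 200 W

Sheathing layers in series; stud and cavity paths in parallel between them.
R_inner = 0.02/(0.148×14.7) = 0.009193 K/W
R_stud  = 0.13/(0.123×0.2×14.7) = 0.3595 K/W
R_cav   = 0.13/(0.035×0.8×14.7) = 0.3158 K/W
1/R_core = 1/R_stud + 1/R_cav → R_core = 0.1681 K/W
R_outer = 0.023/(0.215×14.7) = 0.007277 K/W
R_total = 0.1846 K/W
Q = ΔT/R_total = 37/0.1846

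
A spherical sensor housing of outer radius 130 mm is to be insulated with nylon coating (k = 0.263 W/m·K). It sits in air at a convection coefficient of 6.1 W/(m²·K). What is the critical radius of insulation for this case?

For a sphere r_cr = 2k/h = 2×0.263/6.1
r_cr = 86.2 mm; since the bare radius (130 mm) is above r_cr, any added insulation will reduce heat loss.

r_cr ≈ 86.2 mm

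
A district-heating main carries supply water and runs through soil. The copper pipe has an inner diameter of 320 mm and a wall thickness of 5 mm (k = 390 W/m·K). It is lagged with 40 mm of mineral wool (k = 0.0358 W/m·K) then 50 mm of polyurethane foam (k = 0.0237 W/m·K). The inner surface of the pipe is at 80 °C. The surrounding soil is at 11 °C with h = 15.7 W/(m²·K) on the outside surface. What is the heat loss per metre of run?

Treating each annulus and film as a series resistance:
R_copper pipe wall = ln(165/160)/(2π×390×1) = 1.256×10^-5 K/W
R_mineral wool = ln(205/165)/(2π×0.0358×1) = 0.965 K/W
R_polyurethane foam = ln(255/205)/(2π×0.0237×1) = 1.466 K/W
R_outer film = 1/(h_o·2πr_oL) = 1/(15.7×2π×0.255×1) = 0.03975 K/W
R_total = 2.47 K/W
Q = ΔT/R_total = 69/2.47

q′ ≈ 27.9 W/m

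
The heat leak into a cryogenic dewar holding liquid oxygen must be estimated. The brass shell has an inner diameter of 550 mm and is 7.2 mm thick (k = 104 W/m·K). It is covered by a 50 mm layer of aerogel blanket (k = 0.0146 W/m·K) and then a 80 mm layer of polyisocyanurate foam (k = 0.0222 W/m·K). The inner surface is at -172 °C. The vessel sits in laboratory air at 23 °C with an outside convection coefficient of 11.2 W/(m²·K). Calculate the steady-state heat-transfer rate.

Q ≈ 38.7 W

For a spherical shell R = (1/r₁ − 1/r₂)/(4πk); film R = 1/(h·4πr²). In series:
R_brass shell = (1/0.275 − 1/0.2822)/(4π×104) = 7.099×10^-5 K/W
R_aerogel blanket = (1/0.2822 − 1/0.3322)/(4π×0.0146) = 2.907 K/W
R_polyisocyanurate foam = (1/0.3322 − 1/0.4122)/(4π×0.0222) = 2.094 K/W
R_outer film = 1/(h·4πr_o²) = 1/(11.2×4π×0.4122²) = 0.04182 K/W
R_total = 5.043 K/W
Q = ΔT/R_total = 195/5.043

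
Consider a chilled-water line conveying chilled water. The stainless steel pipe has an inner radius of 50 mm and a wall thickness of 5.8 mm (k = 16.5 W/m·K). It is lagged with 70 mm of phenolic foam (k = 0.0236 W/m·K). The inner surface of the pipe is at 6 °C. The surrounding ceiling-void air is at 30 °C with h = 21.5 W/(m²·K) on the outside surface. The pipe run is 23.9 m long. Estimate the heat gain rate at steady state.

Per-layer cylindrical resistances, series-summed:
R_stainless steel pipe wall = ln(55.8/50)/(2π×16.5×23.9) = 4.429×10^-5 K/W
R_phenolic foam = ln(125.8/55.8)/(2π×0.0236×23.9) = 0.2294 K/W
R_outer film = 1/(h_o·2πr_oL) = 1/(21.5×2π×0.1258×23.9) = 0.002462 K/W
R_total = 0.2319 K/W
Q = ΔT/R_total = 24/0.2319

Q ≈ 103 W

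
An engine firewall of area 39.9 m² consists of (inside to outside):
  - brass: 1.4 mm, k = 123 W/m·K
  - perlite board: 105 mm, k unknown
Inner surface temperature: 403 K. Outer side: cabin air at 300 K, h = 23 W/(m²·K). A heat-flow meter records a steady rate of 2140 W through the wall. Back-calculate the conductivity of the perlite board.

Thermal resistances in series:
R_brass = L/(kA) = 0.0014/(123×39.9) = 2.853×10^-7 K/W
R_outer film = 1/(h_o·A) = 1/(23×39.9) = 0.00109 K/W
Sum of known resistances R_other = 0.00109 K/W
Total R = ΔT/Q = 103/2140 = 0.04813 K/W
R_perlite board = R_total − R_other = 0.04704 K/W
k = L/(R·A) = 0.105/(0.04704×39.9)

k ≈ 0.0559 W/(m·K)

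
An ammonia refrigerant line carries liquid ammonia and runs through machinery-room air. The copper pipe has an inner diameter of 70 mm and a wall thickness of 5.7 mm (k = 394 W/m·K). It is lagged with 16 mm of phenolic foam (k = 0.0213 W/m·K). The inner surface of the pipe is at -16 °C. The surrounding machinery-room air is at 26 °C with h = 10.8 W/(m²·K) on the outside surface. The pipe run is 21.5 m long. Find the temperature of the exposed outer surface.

Cylindrical conduction, so R = ln(r₂/r₁)/(2πkL) per layer, in series:
R_copper pipe wall = ln(40.7/35)/(2π×394×21.5) = 2.835×10^-6 K/W
R_phenolic foam = ln(56.7/40.7)/(2π×0.0213×21.5) = 0.1152 K/W
R_outer film = 1/(h_o·2πr_oL) = 1/(10.8×2π×0.0567×21.5) = 0.01209 K/W
R_total = 0.1273 K/W
Q = ΔT/R_total = 42/0.1273
Q = 330 W
T_interface = T_inner + Q·ΣR(inner→interface) = -16 + 330×0.1152

T ≈ 22 °C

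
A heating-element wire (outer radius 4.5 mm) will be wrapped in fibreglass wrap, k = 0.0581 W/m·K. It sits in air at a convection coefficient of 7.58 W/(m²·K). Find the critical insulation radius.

r_cr ≈ 7.66 mm

For a cylinder r_cr = k/h = 0.0581/7.58
r_cr = 7.66 mm; since the bare radius (4.5 mm) is below r_cr, adding a thin layer of insulation will *increase* heat loss.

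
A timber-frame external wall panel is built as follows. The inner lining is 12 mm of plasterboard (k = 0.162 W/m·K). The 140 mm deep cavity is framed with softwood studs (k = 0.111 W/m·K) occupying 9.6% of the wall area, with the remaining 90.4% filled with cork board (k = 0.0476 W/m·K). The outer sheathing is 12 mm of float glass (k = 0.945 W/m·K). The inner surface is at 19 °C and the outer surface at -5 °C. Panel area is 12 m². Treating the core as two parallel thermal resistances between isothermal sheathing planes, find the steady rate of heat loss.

Q ≈ 107 W

Sheathing layers in series; stud and cavity paths in parallel between them.
R_inner = 0.012/(0.162×12) = 0.006173 K/W
R_stud  = 0.14/(0.111×0.096×12) = 1.095 K/W
R_cav   = 0.14/(0.0476×0.904×12) = 0.2711 K/W
1/R_core = 1/R_stud + 1/R_cav → R_core = 0.2173 K/W
R_outer = 0.012/(0.945×12) = 0.001058 K/W
R_total = 0.2245 K/W
Q = ΔT/R_total = 24/0.2245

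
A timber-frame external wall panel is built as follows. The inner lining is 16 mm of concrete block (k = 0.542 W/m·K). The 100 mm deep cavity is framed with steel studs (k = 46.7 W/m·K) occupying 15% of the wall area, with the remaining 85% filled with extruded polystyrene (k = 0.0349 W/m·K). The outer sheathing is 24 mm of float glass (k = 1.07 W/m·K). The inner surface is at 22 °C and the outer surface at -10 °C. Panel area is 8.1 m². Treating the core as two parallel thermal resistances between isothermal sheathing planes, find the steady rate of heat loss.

Sheathing layers in series; stud and cavity paths in parallel between them.
R_inner = 0.016/(0.542×8.1) = 0.003644 K/W
R_stud  = 0.1/(46.7×0.15×8.1) = 0.001762 K/W
R_cav   = 0.1/(0.0349×0.85×8.1) = 0.4162 K/W
1/R_core = 1/R_stud + 1/R_cav → R_core = 0.001755 K/W
R_outer = 0.024/(1.07×8.1) = 0.002769 K/W
R_total = 0.008169 K/W
Q = ΔT/R_total = 32/0.008169

Q ≈ 3920 W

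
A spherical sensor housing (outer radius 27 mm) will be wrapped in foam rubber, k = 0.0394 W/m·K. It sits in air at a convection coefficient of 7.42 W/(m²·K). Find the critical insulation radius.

For a sphere r_cr = 2k/h = 2×0.0394/7.42
r_cr = 10.6 mm; since the bare radius (27 mm) is above r_cr, any added insulation will reduce heat loss.

r_cr ≈ 10.6 mm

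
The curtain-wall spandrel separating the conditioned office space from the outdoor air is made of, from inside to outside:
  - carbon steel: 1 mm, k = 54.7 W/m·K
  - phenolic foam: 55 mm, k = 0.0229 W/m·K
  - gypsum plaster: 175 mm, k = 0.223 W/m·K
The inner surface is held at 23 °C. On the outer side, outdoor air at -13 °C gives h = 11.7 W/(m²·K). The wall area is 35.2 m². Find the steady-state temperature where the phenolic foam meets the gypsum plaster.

T ≈ -3.43 °C

Series thermal resistances:
R_carbon steel = L/(kA) = 0.001/(54.7×35.2) = 5.194×10^-7 K/W
R_phenolic foam = L/(kA) = 0.055/(0.0229×35.2) = 0.06823 K/W
R_gypsum plaster = L/(kA) = 0.175/(0.223×35.2) = 0.02229 K/W
R_outer film = 1/(h_o·A) = 1/(11.7×35.2) = 0.002428 K/W
R_total = 0.09295 K/W;  Q = ΔT/R_total = 36/0.09295 = 387.3 W
T_interface = T_inner − Q·ΣR(inner→interface) = 23 − 387×0.06823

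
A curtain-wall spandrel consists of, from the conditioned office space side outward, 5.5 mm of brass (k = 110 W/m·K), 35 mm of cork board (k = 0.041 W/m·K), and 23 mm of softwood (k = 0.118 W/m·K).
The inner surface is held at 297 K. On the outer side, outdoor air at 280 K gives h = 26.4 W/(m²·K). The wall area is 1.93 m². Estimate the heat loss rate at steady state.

Series thermal resistances:
R_brass = L/(kA) = 0.0055/(110×1.93) = 2.591×10^-5 K/W
R_cork board = L/(kA) = 0.035/(0.041×1.93) = 0.4423 K/W
R_softwood = L/(kA) = 0.023/(0.118×1.93) = 0.101 K/W
R_outer film = 1/(h_o·A) = 1/(26.4×1.93) = 0.01963 K/W
R_total = 0.563 K/W
Q = ΔT / R_total = 17 / 0.563

Q ≈ 30.2 W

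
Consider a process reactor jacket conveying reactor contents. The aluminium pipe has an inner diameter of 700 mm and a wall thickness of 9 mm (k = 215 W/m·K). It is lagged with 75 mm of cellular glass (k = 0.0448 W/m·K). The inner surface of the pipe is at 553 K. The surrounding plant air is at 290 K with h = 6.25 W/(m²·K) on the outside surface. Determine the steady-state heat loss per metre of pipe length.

q′ ≈ 359 W/m

Cylindrical conduction, so R = ln(r₂/r₁)/(2πkL) per layer, in series:
R_aluminium pipe wall = ln(359/350)/(2π×215×1) = 1.879×10^-5 K/W
R_cellular glass = ln(434/359)/(2π×0.0448×1) = 0.674 K/W
R_outer film = 1/(h_o·2πr_oL) = 1/(6.25×2π×0.434×1) = 0.05867 K/W
R_total = 0.7327 K/W
Q = ΔT/R_total = 263/0.7327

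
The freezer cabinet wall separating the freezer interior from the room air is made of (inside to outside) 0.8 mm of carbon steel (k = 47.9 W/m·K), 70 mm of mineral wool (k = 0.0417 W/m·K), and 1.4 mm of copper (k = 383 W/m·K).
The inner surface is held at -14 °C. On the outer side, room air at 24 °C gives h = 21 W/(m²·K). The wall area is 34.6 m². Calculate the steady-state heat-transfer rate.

Q ≈ 762 W

Series thermal resistances:
R_carbon steel = L/(kA) = 0.0008/(47.9×34.6) = 4.827×10^-7 K/W
R_mineral wool = L/(kA) = 0.07/(0.0417×34.6) = 0.04852 K/W
R_copper = L/(kA) = 0.0014/(383×34.6) = 1.056×10^-7 K/W
R_outer film = 1/(h_o·A) = 1/(21×34.6) = 0.001376 K/W
R_total = 0.04989 K/W
Q = ΔT / R_total = 38 / 0.04989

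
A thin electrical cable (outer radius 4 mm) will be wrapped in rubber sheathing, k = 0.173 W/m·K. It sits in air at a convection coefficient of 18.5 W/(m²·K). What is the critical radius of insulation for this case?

r_cr ≈ 9.35 mm

For a cylinder r_cr = k/h = 0.173/18.5
r_cr = 9.35 mm; since the bare radius (4 mm) is below r_cr, adding a thin layer of insulation will *increase* heat loss.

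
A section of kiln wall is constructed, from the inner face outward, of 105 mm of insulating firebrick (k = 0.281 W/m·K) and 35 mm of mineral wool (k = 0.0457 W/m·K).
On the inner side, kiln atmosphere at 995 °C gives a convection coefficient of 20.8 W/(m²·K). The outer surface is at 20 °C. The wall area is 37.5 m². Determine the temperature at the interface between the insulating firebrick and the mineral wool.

Treating each layer as a thermal resistance in series:
R_inner film = 1/(h_i·A) = 1/(20.8×37.5) = 0.001282 K/W
R_insulating firebrick = L/(kA) = 0.105/(0.281×37.5) = 0.009964 K/W
R_mineral wool = L/(kA) = 0.035/(0.0457×37.5) = 0.02042 K/W
R_total = 0.03167 K/W;  Q = ΔT/R_total = 975/0.03167 = 30790 W
T_interface = T_inner − Q·ΣR(inner→interface) = 995 − 30800×0.01125

T ≈ 649 °C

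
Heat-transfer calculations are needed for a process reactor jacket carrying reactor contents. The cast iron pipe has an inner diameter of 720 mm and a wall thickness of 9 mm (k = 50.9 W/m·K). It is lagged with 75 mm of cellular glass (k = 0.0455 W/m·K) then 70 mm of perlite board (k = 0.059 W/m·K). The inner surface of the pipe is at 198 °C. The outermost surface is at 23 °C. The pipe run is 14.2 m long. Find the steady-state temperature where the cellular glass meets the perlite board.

T ≈ 89.3 °C

Treating each annulus and film as a series resistance:
R_cast iron pipe wall = ln(369/360)/(2π×50.9×14.2) = 5.437×10^-6 K/W
R_cellular glass = ln(444/369)/(2π×0.0455×14.2) = 0.04558 K/W
R_perlite board = ln(514/444)/(2π×0.059×14.2) = 0.02781 K/W
R_total = 0.07339 K/W
Q = ΔT/R_total = 175/0.07339
Q = 2380 W
T_interface = T_inner − Q·ΣR(inner→interface) = 198 − 2380×0.04558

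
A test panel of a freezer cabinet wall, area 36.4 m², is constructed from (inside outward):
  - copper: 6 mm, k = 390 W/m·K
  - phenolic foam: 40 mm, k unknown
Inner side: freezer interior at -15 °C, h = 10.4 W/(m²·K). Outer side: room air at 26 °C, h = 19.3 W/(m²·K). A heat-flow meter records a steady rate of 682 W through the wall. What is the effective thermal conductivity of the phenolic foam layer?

k ≈ 0.0196 W/(m·K)

Series thermal resistances:
R_inner film = 1/(h_i·A) = 1/(10.4×36.4) = 0.002642 K/W
R_copper = L/(kA) = 0.006/(390×36.4) = 4.227×10^-7 K/W
R_outer film = 1/(h_o·A) = 1/(19.3×36.4) = 0.001423 K/W
Sum of known resistances R_other = 0.004065 K/W
Total R = ΔT/Q = 41/682 = 0.06012 K/W
R_phenolic foam = R_total − R_other = 0.05605 K/W
k = L/(R·A) = 0.04/(0.05605×36.4)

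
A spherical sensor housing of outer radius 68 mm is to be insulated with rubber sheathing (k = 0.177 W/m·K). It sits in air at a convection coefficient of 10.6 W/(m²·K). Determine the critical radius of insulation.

For a sphere r_cr = 2k/h = 2×0.177/10.6
r_cr = 33.4 mm; since the bare radius (68 mm) is above r_cr, any added insulation will reduce heat loss.

r_cr ≈ 33.4 mm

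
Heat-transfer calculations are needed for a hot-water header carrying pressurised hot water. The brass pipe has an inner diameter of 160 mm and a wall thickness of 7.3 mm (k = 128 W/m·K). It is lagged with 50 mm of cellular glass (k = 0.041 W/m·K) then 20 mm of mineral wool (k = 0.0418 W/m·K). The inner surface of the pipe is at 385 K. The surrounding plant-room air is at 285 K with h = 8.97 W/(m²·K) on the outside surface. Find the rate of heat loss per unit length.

Treating each annulus and film as a series resistance:
R_brass pipe wall = ln(87.3/80)/(2π×128×1) = 1.086×10^-4 K/W
R_cellular glass = ln(137.3/87.3)/(2π×0.041×1) = 1.758 K/W
R_mineral wool = ln(157.3/137.3)/(2π×0.0418×1) = 0.5178 K/W
R_outer film = 1/(h_o·2πr_oL) = 1/(8.97×2π×0.1573×1) = 0.1128 K/W
R_total = 2.388 K/W
Q = ΔT/R_total = 100/2.388

q′ ≈ 41.9 W/m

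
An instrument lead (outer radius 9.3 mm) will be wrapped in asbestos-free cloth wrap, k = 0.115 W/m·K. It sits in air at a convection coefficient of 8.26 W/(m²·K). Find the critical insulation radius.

For a cylinder r_cr = k/h = 0.115/8.26
r_cr = 13.9 mm; since the bare radius (9.3 mm) is below r_cr, adding a thin layer of insulation will *increase* heat loss.

r_cr ≈ 13.9 mm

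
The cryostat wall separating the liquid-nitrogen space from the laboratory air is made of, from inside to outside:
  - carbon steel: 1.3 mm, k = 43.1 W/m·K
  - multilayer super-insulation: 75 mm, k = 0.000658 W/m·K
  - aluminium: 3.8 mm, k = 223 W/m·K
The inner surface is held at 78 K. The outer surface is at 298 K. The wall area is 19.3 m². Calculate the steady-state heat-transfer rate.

Using the resistance-network approach (series):
R_carbon steel = L/(kA) = 0.0013/(43.1×19.3) = 1.563×10^-6 K/W
R_multilayer super-insulation = L/(kA) = 0.075/(0.000658×19.3) = 5.906 K/W
R_aluminium = L/(kA) = 0.0038/(223×19.3) = 8.829×10^-7 K/W
R_total = 5.906 K/W
Q = ΔT / R_total = 220 / 5.906

Q ≈ 37.3 W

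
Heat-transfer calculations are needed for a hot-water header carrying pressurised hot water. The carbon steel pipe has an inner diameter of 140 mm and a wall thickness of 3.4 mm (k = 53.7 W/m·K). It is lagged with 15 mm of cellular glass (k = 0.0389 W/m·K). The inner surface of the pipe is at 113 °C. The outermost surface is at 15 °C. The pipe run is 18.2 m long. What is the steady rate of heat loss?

Q ≈ 2340 W

Cylindrical conduction, so R = ln(r₂/r₁)/(2πkL) per layer, in series:
R_carbon steel pipe wall = ln(73.4/70)/(2π×53.7×18.2) = 7.724×10^-6 K/W
R_cellular glass = ln(88.4/73.4)/(2π×0.0389×18.2) = 0.0418 K/W
R_total = 0.04181 K/W
Q = ΔT/R_total = 98/0.04181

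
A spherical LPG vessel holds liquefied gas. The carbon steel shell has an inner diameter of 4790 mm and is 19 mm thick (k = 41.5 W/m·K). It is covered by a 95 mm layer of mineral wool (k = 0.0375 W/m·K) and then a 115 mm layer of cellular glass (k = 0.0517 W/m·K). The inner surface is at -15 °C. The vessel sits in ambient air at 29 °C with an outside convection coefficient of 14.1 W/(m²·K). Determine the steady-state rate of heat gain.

For a spherical shell R = (1/r₁ − 1/r₂)/(4πk); film R = 1/(h·4πr²). In series:
R_carbon steel shell = (1/2.395 − 1/2.414)/(4π×41.5) = 6.302×10^-6 K/W
R_mineral wool = (1/2.414 − 1/2.509)/(4π×0.0375) = 0.03328 K/W
R_cellular glass = (1/2.509 − 1/2.624)/(4π×0.0517) = 0.02689 K/W
R_outer film = 1/(h·4πr_o²) = 1/(14.1×4π×2.624²) = 8.197×10^-4 K/W
R_total = 0.061 K/W
Q = ΔT/R_total = 44/0.061

Q ≈ 721 W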